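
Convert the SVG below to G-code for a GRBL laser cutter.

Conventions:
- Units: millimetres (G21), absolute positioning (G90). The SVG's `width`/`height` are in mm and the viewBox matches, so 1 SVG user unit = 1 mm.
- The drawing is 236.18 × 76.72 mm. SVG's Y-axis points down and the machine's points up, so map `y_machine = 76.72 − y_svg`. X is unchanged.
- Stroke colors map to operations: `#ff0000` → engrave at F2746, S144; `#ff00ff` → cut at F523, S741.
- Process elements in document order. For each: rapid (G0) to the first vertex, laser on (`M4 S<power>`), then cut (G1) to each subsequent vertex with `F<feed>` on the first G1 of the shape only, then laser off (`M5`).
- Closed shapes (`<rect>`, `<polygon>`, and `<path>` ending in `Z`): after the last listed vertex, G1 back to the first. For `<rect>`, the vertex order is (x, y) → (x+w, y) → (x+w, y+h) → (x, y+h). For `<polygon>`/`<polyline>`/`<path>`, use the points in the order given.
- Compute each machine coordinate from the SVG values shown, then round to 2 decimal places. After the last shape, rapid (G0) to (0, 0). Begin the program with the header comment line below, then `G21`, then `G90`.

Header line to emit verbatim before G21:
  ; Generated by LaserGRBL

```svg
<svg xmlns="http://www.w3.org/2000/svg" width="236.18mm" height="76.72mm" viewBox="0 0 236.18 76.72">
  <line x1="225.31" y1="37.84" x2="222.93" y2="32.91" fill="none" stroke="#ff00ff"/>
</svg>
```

1 u = 1 mm; y_m = 76.72 − y.

[1] `<line>` line segment, #ff00ff→cut S741 F523: (225.31,38.88) → (222.93,43.81)

; Generated by LaserGRBL
G21
G90
G0 X225.31 Y38.88
M4 S741
G1 X222.93 Y43.81 F523
M5
G0 X0.00 Y0.00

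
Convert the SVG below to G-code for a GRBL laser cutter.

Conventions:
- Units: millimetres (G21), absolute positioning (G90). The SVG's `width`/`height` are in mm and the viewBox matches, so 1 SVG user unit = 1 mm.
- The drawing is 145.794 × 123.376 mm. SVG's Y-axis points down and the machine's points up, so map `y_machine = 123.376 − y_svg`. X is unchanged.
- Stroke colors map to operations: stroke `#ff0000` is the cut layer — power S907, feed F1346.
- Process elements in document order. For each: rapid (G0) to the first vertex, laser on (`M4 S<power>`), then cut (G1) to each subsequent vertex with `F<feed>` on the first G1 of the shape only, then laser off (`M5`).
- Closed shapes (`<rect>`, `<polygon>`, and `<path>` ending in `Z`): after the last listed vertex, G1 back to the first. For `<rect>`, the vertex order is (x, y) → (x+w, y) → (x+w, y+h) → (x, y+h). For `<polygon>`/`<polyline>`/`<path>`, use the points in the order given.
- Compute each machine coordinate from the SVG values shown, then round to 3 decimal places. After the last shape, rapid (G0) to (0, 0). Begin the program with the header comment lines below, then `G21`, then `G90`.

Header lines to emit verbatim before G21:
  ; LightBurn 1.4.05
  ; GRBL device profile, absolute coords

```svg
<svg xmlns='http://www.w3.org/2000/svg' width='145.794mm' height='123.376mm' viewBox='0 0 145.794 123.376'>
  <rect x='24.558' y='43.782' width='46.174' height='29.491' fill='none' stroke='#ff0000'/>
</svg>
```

; LightBurn 1.4.05
; GRBL device profile, absolute coords
G21
G90
G0 X24.558 Y79.594
M4 S907
G1 X70.732 Y79.594 F1346
G1 X70.732 Y50.103
G1 X24.558 Y50.103
G1 X24.558 Y79.594
M5
G0 X0.000 Y0.000

viewBox `0 0 145.794 123.376` with mm width/height → 1 unit = 1 mm. Flip: y_m = 123.376 − y_svg.

**Shape 1** — `<rect>` rectangle, stroke `#ff0000` → cut (S907, F1346). Machine vertices: (24.558,79.594) → (70.732,79.594) → (70.732,50.103) → (24.558,50.103) → (24.558,79.594). Closed: final G1 returns to the first vertex.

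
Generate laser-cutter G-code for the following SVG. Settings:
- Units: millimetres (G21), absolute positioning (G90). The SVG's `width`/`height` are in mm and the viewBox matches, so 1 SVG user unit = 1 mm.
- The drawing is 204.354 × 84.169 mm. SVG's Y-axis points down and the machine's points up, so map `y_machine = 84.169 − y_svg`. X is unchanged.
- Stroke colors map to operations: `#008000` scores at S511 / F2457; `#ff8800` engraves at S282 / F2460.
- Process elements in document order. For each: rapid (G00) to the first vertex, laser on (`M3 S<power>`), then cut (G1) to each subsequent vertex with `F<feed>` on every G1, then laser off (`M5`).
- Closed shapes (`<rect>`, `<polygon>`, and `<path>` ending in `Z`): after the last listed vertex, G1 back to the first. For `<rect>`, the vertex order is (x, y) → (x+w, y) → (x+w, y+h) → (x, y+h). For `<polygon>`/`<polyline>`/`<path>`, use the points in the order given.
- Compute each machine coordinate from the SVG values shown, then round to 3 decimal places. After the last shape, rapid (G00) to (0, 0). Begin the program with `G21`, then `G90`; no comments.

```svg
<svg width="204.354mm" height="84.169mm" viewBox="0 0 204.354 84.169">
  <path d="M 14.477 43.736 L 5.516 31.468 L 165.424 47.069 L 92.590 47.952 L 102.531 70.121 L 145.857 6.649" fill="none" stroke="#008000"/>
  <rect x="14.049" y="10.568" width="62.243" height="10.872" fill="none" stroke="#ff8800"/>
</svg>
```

G21
G90
G00 X14.477 Y40.433
M3 S511
G1 X5.516 Y52.701 F2457
G1 X165.424 Y37.100 F2457
G1 X92.590 Y36.217 F2457
G1 X102.531 Y14.048 F2457
G1 X145.857 Y77.520 F2457
M5
G00 X14.049 Y73.601
M3 S282
G1 X76.292 Y73.601 F2460
G1 X76.292 Y62.729 F2460
G1 X14.049 Y62.729 F2460
G1 X14.049 Y73.601 F2460
M5
G00 X0.000 Y0.000

viewBox `0 0 204.354 84.169` with mm width/height → 1 unit = 1 mm. Flip: y_m = 84.169 − y_svg.

**Shape 1** — `<path>` open polyline, stroke `#008000` → score (S511, F2457). Machine vertices: (14.477,40.433) → (5.516,52.701) → (165.424,37.100) → (92.590,36.217) → (102.531,14.048) → (145.857,77.520). Open path.

**Shape 2** — `<rect>` rectangle, stroke `#ff8800` → engrave (S282, F2460). Machine vertices: (14.049,73.601) → (76.292,73.601) → (76.292,62.729) → (14.049,62.729) → (14.049,73.601). Closed: final G1 returns to the first vertex.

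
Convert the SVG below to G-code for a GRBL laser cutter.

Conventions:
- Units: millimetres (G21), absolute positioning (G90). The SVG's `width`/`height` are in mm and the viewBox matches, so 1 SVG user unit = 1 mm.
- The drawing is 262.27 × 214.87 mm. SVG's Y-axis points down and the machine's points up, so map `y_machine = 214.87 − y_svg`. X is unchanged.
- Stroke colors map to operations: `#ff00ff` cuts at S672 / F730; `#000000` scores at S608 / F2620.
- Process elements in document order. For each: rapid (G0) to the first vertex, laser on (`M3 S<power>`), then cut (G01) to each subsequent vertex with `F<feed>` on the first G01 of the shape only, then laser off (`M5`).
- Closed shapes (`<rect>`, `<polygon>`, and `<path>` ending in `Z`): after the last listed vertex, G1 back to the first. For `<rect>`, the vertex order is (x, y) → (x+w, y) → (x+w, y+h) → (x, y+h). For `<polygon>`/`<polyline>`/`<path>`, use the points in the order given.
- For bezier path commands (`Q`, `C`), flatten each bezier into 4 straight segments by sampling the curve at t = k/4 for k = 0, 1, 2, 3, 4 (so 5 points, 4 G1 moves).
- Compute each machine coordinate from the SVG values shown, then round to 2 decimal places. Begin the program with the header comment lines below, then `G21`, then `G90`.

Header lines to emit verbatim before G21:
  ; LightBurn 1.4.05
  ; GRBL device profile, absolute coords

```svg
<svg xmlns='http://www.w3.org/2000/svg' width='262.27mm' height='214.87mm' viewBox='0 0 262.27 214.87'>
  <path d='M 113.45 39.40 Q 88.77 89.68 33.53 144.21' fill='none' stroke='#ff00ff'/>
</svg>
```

viewBox `0 0 262.27 214.87` with mm width/height → 1 unit = 1 mm. Flip: y_m = 214.87 − y_svg.

**Shape 1** — `<path>` quadratic bezier, stroke `#ff00ff` → cut (S672, F730). Control points (SVG): P0=(113.45,39.40), P1=(88.77,89.68), P2=(33.53,144.21); sampled at t=k/4. Machine vertices: (113.45,175.47) → (99.20,150.06) → (81.13,124.13) → (59.24,97.66) → (33.53,70.66). Open path.

; LightBurn 1.4.05
; GRBL device profile, absolute coords
G21
G90
G0 X113.45 Y175.47
M3 S672
G01 X99.20 Y150.06 F730
G01 X81.13 Y124.13
G01 X59.24 Y97.66
G01 X33.53 Y70.66
M5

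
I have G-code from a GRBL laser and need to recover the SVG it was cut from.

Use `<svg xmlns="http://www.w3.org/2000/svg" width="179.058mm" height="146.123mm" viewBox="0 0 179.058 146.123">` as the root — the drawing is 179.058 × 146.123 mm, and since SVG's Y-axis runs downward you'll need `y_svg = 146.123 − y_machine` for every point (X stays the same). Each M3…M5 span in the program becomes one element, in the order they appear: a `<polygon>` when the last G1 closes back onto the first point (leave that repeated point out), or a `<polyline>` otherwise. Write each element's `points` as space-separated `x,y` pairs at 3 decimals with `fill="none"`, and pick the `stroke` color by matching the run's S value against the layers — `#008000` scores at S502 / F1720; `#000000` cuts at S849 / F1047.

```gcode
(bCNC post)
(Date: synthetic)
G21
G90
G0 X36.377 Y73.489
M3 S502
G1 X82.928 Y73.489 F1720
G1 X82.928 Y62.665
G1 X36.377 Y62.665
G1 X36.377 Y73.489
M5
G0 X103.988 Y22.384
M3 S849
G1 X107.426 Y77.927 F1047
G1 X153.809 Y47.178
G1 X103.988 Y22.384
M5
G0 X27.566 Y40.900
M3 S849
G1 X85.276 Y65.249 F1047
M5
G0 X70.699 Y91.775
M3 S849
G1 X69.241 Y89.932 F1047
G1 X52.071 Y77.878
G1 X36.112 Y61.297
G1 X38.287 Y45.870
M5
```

<svg xmlns="http://www.w3.org/2000/svg" width="179.058mm" height="146.123mm" viewBox="0 0 179.058 146.123">
  <polygon points="36.377,72.634 82.928,72.634 82.928,83.458 36.377,83.458" fill="none" stroke="#008000"/>
  <polygon points="103.988,123.739 107.426,68.196 153.809,98.945" fill="none" stroke="#000000"/>
  <polyline points="27.566,105.223 85.276,80.874" fill="none" stroke="#000000"/>
  <polyline points="70.699,54.348 69.241,56.191 52.071,68.245 36.112,84.826 38.287,100.253" fill="none" stroke="#000000"/>
</svg>

Each laser-on run becomes one SVG element. Flip Y back into SVG space with y_svg = 146.123 − y_machine.

Run 1: S502 ⇒ score layer `#008000`. The run returns to its start, so emit a `<polygon>` with points (Y-flipped): 36.377,72.634 82.928,72.634 82.928,83.458 36.377,83.458.

Run 2: the run's S849 means `#000000` (cut). The run returns to its start, so emit a `<polygon>` with points (Y-flipped): 103.988,123.739 107.426,68.196 153.809,98.945.

Run 3: the run's S849 means `#000000` (cut). The run is open, so emit a `<polyline>` with points (Y-flipped): 27.566,105.223 85.276,80.874.

Run 4: the run's S849 means `#000000` (cut). The run is open, so emit a `<polyline>` with points (Y-flipped): 70.699,54.348 69.241,56.191 52.071,68.245 36.112,84.826 38.287,100.253.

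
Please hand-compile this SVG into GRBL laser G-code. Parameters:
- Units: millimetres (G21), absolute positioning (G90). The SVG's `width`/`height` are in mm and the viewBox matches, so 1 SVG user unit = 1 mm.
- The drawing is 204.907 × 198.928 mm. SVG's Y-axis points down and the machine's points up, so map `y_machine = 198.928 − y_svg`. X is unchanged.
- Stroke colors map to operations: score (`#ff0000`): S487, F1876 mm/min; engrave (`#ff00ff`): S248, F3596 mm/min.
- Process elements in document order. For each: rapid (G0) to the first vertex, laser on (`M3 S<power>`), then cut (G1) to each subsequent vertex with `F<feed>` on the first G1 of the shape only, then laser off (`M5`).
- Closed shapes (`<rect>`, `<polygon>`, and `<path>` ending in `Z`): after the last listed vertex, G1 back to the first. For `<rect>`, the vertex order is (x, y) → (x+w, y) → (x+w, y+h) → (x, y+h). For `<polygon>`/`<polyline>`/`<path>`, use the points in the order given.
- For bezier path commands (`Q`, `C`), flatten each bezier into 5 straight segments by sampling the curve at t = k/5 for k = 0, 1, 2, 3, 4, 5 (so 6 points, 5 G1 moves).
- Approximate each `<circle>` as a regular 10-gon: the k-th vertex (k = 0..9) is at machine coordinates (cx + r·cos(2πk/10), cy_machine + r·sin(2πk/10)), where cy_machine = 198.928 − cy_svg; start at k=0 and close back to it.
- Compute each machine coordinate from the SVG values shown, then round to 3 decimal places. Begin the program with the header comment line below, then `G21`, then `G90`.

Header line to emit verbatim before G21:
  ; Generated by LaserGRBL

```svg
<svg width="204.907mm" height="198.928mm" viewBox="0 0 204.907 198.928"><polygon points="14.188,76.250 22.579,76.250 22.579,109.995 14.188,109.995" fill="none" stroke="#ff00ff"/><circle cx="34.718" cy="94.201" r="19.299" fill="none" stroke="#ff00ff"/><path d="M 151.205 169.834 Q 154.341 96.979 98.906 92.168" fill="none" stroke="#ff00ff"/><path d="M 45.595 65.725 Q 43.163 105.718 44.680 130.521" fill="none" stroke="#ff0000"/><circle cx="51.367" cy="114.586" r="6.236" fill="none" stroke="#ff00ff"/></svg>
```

; Generated by LaserGRBL
G21
G90
G0 X14.188 Y122.678
M3 S248
G1 X22.579 Y122.678 F3596
G1 X22.579 Y88.933
G1 X14.188 Y88.933
G1 X14.188 Y122.678
M5
G0 X54.017 Y104.727
M3 S248
G1 X50.331 Y116.071 F3596
G1 X40.682 Y123.081
G1 X28.754 Y123.081
G1 X19.105 Y116.071
G1 X15.419 Y104.727
G1 X19.105 Y93.383
G1 X28.754 Y86.373
G1 X40.682 Y86.373
G1 X50.331 Y93.383
G1 X54.017 Y104.727
M5
G0 X151.205 Y29.094
M3 S248
G1 X150.117 Y55.514 F3596
G1 X144.342 Y76.491
G1 X133.883 Y92.024
G1 X118.737 Y102.114
G1 X98.906 Y106.760
M5
G0 X45.595 Y133.203
M3 S487
G1 X44.780 Y117.813 F1876
G1 X44.281 Y103.639
G1 X44.098 Y90.680
G1 X44.231 Y78.936
G1 X44.680 Y68.407
M5
G0 X57.603 Y84.342
M3 S248
G1 X56.412 Y88.007 F3596
G1 X53.294 Y90.273
G1 X49.440 Y90.273
G1 X46.322 Y88.007
G1 X45.131 Y84.342
G1 X46.322 Y80.677
G1 X49.440 Y78.411
G1 X53.294 Y78.411
G1 X56.412 Y80.677
G1 X57.603 Y84.342
M5

1 u = 1 mm; y_m = 198.928 − y.

[1] `<polygon>` rectangle, #ff00ff→engrave S248 F3596: (14.188,122.678) → (22.579,122.678) → (22.579,88.933) → (14.188,88.933) → (14.188,122.678) (closed)

[2] `<circle>` circle, #ff00ff→engrave S248 F3596: (54.017,104.727) → (50.331,116.071) → (40.682,123.081) → (28.754,123.081) → (19.105,116.071) → (15.419,104.727) → (19.105,93.383) → (28.754,86.373) → (40.682,86.373) → (50.331,93.383) → (54.017,104.727) (closed)

[3] `<path>` quadratic bezier, #ff00ff→engrave S248 F3596: (151.205,29.094) → (150.117,55.514) → (144.342,76.491) → (133.883,92.024) → (118.737,102.114) → (98.906,106.760)

[4] `<path>` quadratic bezier, #ff0000→score S487 F1876: (45.595,133.203) → (44.780,117.813) → (44.281,103.639) → (44.098,90.680) → (44.231,78.936) → (44.680,68.407)

[5] `<circle>` circle, #ff00ff→engrave S248 F3596: (57.603,84.342) → (56.412,88.007) → (53.294,90.273) → (49.440,90.273) → (46.322,88.007) → (45.131,84.342) → (46.322,80.677) → (49.440,78.411) → (53.294,78.411) → (56.412,80.677) → (57.603,84.342) (closed)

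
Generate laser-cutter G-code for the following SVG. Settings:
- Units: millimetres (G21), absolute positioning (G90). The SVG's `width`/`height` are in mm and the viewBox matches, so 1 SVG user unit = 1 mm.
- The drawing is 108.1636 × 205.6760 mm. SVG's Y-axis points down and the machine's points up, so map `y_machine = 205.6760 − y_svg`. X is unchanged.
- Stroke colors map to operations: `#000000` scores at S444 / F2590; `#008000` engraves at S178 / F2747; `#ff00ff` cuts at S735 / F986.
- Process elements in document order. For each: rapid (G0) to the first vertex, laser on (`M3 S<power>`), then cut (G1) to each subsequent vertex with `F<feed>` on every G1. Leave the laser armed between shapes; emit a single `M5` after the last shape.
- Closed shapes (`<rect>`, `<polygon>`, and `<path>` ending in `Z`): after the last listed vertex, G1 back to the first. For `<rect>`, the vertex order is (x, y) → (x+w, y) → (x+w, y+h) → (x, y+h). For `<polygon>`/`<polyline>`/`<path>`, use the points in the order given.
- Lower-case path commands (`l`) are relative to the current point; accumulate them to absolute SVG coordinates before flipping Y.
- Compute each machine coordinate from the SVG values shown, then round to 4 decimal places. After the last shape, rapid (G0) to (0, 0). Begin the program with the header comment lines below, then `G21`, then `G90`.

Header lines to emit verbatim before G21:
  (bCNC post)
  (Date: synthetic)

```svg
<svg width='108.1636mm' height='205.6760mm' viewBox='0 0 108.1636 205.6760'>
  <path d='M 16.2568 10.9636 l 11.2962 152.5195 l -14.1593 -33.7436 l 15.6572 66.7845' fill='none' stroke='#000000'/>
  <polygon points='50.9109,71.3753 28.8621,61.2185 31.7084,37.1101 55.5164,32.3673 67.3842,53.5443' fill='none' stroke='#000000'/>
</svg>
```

viewBox `0 0 108.1636 205.6760` with mm width/height → 1 unit = 1 mm. Flip: y_m = 205.6760 − y_svg.

**Shape 1** — `<path>` open polyline, stroke `#000000` → score (S444, F2590). Machine vertices: (16.2568,194.7124) → (27.5530,42.1929) → (13.3937,75.9365) → (29.0509,9.1520). Open path.

**Shape 2** — `<polygon>` regular polygon, stroke `#000000` → score (S444, F2590). Machine vertices: (50.9109,134.3007) → (28.8621,144.4575) → (31.7084,168.5659) → (55.5164,173.3087) → (67.3842,152.1317) → (50.9109,134.3007). Closed: final G1 returns to the first vertex.

(bCNC post)
(Date: synthetic)
G21
G90
G0 X16.2568 Y194.7124
M3 S444
G1 X27.5530 Y42.1929 F2590
G1 X13.3937 Y75.9365 F2590
G1 X29.0509 Y9.1520 F2590
G0 X50.9109 Y134.3007
M3 S444
G1 X28.8621 Y144.4575 F2590
G1 X31.7084 Y168.5659 F2590
G1 X55.5164 Y173.3087 F2590
G1 X67.3842 Y152.1317 F2590
G1 X50.9109 Y134.3007 F2590
M5
G0 X0.0000 Y0.0000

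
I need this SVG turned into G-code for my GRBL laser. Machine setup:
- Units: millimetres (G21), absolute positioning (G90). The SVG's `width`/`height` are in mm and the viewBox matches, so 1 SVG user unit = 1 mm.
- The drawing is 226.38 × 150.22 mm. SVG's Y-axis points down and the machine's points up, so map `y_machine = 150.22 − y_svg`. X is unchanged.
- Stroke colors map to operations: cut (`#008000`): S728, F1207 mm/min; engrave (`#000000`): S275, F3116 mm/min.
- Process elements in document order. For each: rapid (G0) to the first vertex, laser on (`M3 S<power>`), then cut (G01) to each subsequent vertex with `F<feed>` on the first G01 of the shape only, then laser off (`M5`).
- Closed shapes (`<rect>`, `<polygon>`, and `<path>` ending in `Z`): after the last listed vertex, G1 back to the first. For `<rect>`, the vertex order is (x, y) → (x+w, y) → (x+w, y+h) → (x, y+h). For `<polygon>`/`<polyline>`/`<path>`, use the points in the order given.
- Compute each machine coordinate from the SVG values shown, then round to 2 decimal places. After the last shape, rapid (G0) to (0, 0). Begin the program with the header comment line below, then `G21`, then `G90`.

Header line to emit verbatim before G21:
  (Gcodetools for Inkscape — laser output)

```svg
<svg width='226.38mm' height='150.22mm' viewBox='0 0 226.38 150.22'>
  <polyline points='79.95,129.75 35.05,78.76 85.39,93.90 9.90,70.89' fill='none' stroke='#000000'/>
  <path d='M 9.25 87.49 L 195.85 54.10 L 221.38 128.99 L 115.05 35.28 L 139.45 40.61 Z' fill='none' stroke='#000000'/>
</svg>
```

(Gcodetools for Inkscape — laser output)
G21
G90
G0 X79.95 Y20.47
M3 S275
G01 X35.05 Y71.46 F3116
G01 X85.39 Y56.32
G01 X9.90 Y79.33
M5
G0 X9.25 Y62.73
M3 S275
G01 X195.85 Y96.12 F3116
G01 X221.38 Y21.23
G01 X115.05 Y114.94
G01 X139.45 Y109.61
G01 X9.25 Y62.73
M5
G0 X0.00 Y0.00

viewBox `0 0 226.38 150.22` with mm width/height → 1 unit = 1 mm. Flip: y_m = 150.22 − y_svg.

**Shape 1** — `<polyline>` open polyline, stroke `#000000` → engrave (S275, F3116). Machine vertices: (79.95,20.47) → (35.05,71.46) → (85.39,56.32) → (9.90,79.33). Open path.

**Shape 2** — `<path>` closed polygon, stroke `#000000` → engrave (S275, F3116). Machine vertices: (9.25,62.73) → (195.85,96.12) → (221.38,21.23) → (115.05,114.94) → (139.45,109.61) → (9.25,62.73). Closed: final G1 returns to the first vertex.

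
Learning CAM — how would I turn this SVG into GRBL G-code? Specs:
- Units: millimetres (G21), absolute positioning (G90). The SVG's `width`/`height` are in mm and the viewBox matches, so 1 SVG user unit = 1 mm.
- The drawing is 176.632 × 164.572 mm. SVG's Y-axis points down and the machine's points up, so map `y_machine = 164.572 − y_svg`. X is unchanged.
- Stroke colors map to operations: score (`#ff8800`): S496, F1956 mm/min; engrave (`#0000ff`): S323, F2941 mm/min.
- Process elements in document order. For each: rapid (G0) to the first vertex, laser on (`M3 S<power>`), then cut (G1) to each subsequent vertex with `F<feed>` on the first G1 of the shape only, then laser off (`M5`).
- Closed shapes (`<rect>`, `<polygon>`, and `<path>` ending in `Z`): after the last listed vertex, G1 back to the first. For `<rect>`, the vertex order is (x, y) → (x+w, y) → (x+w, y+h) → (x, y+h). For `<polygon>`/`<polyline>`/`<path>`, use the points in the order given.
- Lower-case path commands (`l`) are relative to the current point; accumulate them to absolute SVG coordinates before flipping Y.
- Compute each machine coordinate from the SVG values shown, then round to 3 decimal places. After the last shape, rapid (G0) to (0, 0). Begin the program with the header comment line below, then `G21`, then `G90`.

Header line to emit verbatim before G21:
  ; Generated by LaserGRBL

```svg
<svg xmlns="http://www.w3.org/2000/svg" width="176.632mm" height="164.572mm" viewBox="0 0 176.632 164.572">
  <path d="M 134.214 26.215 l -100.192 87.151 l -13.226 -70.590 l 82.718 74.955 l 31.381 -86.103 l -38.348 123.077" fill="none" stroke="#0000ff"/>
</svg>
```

; Generated by LaserGRBL
G21
G90
G0 X134.214 Y138.357
M3 S323
G1 X34.022 Y51.206 F2941
G1 X20.796 Y121.796
G1 X103.514 Y46.841
G1 X134.895 Y132.944
G1 X96.547 Y9.867
M5
G0 X0.000 Y0.000

viewBox `0 0 176.632 164.572` with mm width/height → 1 unit = 1 mm. Flip: y_m = 164.572 − y_svg.

**Shape 1** — `<path>` open polyline, stroke `#0000ff` → engrave (S323, F2941). Machine vertices: (134.214,138.357) → (34.022,51.206) → (20.796,121.796) → (103.514,46.841) → (134.895,132.944) → (96.547,9.867). Open path.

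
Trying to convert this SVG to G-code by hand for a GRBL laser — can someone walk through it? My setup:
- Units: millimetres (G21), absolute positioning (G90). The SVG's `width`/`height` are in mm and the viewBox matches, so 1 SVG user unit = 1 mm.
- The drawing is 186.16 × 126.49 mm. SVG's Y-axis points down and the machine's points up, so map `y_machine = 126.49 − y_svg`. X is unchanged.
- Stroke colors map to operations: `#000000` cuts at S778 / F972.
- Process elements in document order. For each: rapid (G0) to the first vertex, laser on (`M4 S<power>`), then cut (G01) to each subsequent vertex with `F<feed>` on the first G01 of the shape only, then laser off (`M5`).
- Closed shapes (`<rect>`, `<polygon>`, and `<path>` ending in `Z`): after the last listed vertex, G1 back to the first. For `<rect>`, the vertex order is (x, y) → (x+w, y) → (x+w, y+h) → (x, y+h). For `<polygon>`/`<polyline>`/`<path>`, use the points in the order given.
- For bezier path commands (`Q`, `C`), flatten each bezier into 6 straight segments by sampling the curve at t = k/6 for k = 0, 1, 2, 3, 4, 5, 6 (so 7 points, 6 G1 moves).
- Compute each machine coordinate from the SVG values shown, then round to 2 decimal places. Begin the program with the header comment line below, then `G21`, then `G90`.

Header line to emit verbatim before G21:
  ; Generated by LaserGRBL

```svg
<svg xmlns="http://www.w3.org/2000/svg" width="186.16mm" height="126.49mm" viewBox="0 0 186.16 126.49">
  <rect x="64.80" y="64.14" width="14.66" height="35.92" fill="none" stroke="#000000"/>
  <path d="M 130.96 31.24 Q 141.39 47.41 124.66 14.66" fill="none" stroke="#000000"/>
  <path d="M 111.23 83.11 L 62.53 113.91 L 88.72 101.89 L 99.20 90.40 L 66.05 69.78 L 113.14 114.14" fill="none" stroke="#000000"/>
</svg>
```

1 u = 1 mm; y_m = 126.49 − y.

[1] `<rect>` rectangle, #000000→cut S778 F972: (64.80,62.35) → (79.46,62.35) → (79.46,26.43) → (64.80,26.43) → (64.80,62.35) (closed)

[2] `<path>` quadratic bezier, #000000→cut S778 F972: (130.96,95.25) → (133.68,91.22) → (134.90,89.91) → (134.60,91.31) → (132.80,95.43) → (129.48,102.27) → (124.66,111.83)

[3] `<path>` open polyline, #000000→cut S778 F972: (111.23,43.38) → (62.53,12.58) → (88.72,24.60) → (99.20,36.09) → (66.05,56.71) → (113.14,12.35)

; Generated by LaserGRBL
G21
G90
G0 X64.80 Y62.35
M4 S778
G01 X79.46 Y62.35 F972
G01 X79.46 Y26.43
G01 X64.80 Y26.43
G01 X64.80 Y62.35
M5
G0 X130.96 Y95.25
M4 S778
G01 X133.68 Y91.22 F972
G01 X134.90 Y89.91
G01 X134.60 Y91.31
G01 X132.80 Y95.43
G01 X129.48 Y102.27
G01 X124.66 Y111.83
M5
G0 X111.23 Y43.38
M4 S778
G01 X62.53 Y12.58 F972
G01 X88.72 Y24.60
G01 X99.20 Y36.09
G01 X66.05 Y56.71
G01 X113.14 Y12.35
M5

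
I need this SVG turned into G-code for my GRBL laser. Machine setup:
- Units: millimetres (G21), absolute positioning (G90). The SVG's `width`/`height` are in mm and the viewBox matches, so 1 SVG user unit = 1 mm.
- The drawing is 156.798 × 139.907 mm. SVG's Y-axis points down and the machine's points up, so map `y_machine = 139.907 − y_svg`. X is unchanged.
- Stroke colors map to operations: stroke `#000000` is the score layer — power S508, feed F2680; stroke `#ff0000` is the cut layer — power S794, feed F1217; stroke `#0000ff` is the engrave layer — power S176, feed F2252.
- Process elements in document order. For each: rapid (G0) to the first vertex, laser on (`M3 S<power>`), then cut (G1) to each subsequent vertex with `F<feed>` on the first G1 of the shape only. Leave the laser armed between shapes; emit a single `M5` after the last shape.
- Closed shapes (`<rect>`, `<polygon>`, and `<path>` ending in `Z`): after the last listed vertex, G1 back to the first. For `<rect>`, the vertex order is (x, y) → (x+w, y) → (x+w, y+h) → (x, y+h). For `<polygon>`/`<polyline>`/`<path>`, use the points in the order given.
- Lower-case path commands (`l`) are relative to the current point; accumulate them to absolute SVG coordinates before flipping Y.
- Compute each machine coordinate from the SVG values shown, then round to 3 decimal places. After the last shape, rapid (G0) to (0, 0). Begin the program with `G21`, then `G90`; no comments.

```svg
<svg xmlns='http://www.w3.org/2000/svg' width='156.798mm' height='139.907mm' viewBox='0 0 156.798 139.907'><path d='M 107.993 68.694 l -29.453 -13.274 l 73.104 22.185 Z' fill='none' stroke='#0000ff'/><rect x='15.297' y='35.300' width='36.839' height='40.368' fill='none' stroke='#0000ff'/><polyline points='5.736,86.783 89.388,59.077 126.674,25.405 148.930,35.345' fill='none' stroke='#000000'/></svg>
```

viewBox `0 0 156.798 139.907` with mm width/height → 1 unit = 1 mm. Flip: y_m = 139.907 − y_svg.

**Shape 1** — `<path>` closed polygon, stroke `#0000ff` → engrave (S176, F2252). Machine vertices: (107.993,71.213) → (78.540,84.487) → (151.644,62.302) → (107.993,71.213). Closed: final G1 returns to the first vertex.

**Shape 2** — `<rect>` rectangle, stroke `#0000ff` → engrave (S176, F2252). Machine vertices: (15.297,104.607) → (52.136,104.607) → (52.136,64.239) → (15.297,64.239) → (15.297,104.607). Closed: final G1 returns to the first vertex.

**Shape 3** — `<polyline>` open polyline, stroke `#000000` → score (S508, F2680). Machine vertices: (5.736,53.124) → (89.388,80.830) → (126.674,114.502) → (148.930,104.562). Open path.

G21
G90
G0 X107.993 Y71.213
M3 S176
G1 X78.540 Y84.487 F2252
G1 X151.644 Y62.302
G1 X107.993 Y71.213
G0 X15.297 Y104.607
M3 S176
G1 X52.136 Y104.607 F2252
G1 X52.136 Y64.239
G1 X15.297 Y64.239
G1 X15.297 Y104.607
G0 X5.736 Y53.124
M3 S508
G1 X89.388 Y80.830 F2680
G1 X126.674 Y114.502
G1 X148.930 Y104.562
M5
G0 X0.000 Y0.000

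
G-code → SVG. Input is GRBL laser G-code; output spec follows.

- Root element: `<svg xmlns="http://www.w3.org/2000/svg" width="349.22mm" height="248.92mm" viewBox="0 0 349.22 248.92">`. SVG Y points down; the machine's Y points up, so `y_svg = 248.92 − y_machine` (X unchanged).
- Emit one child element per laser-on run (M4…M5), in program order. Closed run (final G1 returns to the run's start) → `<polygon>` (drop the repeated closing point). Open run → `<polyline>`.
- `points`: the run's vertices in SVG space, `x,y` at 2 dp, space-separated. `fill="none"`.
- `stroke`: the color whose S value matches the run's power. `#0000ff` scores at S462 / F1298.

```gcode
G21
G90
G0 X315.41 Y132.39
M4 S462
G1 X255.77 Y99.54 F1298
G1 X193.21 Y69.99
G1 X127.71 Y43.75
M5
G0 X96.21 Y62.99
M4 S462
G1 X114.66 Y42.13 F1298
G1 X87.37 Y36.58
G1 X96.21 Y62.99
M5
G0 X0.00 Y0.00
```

<svg xmlns="http://www.w3.org/2000/svg" width="349.22mm" height="248.92mm" viewBox="0 0 349.22 248.92">
  <polyline points="315.41,116.53 255.77,149.38 193.21,178.93 127.71,205.17" fill="none" stroke="#0000ff"/>
  <polygon points="96.21,185.93 114.66,206.79 87.37,212.34" fill="none" stroke="#0000ff"/>
</svg>

y_svg = 248.92 − y_m. Every run uses S462, so all elements get stroke `#0000ff` (score).

[1] open run; points: 315.41,116.53 255.77,149.38 193.21,178.93 127.71,205.17

[2] closed run; points: 96.21,185.93 114.66,206.79 87.37,212.34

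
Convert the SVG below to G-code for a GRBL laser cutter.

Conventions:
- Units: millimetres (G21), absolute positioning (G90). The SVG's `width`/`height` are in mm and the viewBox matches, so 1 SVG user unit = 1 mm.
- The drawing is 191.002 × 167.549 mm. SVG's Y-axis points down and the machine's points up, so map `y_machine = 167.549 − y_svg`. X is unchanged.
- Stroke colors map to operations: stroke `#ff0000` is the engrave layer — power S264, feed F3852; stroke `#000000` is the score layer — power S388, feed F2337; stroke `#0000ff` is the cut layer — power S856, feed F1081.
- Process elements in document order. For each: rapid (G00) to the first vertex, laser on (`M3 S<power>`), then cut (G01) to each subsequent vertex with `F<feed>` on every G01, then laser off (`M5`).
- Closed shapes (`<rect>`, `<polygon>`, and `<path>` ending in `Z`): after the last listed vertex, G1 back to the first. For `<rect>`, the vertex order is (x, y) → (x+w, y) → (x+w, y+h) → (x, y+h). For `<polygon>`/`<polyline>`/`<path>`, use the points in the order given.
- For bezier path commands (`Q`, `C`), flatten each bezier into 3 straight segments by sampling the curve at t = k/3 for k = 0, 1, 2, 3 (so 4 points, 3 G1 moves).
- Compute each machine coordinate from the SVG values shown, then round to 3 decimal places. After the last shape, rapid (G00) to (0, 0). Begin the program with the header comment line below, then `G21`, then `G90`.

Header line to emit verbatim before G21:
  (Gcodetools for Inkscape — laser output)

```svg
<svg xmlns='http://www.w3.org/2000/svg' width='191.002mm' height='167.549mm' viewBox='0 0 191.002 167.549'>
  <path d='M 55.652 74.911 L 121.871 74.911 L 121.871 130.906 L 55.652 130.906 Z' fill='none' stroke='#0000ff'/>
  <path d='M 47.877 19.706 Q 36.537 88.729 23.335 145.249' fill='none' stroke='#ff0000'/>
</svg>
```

Since the viewBox matches the mm dimensions, user units are millimetres directly. The only transform is the Y-flip y_m = 167.549 − y_svg.

Shape 1 is a rectangle drawn with `<path>`. Its stroke #0000ff means cut at S856, F1081. After flipping Y the toolpath is (55.652,92.638) → (121.871,92.638) → (121.871,36.643) → (55.652,36.643) → (55.652,92.638), returning to the start.

Shape 2 is a quadratic bezier drawn with `<path>`. Its stroke #ff0000 means engrave at S264, F3852. After flipping Y the toolpath is (47.877,147.843) → (40.110,103.217) → (31.929,61.369) → (23.335,22.300).

(Gcodetools for Inkscape — laser output)
G21
G90
G00 X55.652 Y92.638
M3 S856
G01 X121.871 Y92.638 F1081
G01 X121.871 Y36.643 F1081
G01 X55.652 Y36.643 F1081
G01 X55.652 Y92.638 F1081
M5
G00 X47.877 Y147.843
M3 S264
G01 X40.110 Y103.217 F3852
G01 X31.929 Y61.369 F3852
G01 X23.335 Y22.300 F3852
M5
G00 X0.000 Y0.000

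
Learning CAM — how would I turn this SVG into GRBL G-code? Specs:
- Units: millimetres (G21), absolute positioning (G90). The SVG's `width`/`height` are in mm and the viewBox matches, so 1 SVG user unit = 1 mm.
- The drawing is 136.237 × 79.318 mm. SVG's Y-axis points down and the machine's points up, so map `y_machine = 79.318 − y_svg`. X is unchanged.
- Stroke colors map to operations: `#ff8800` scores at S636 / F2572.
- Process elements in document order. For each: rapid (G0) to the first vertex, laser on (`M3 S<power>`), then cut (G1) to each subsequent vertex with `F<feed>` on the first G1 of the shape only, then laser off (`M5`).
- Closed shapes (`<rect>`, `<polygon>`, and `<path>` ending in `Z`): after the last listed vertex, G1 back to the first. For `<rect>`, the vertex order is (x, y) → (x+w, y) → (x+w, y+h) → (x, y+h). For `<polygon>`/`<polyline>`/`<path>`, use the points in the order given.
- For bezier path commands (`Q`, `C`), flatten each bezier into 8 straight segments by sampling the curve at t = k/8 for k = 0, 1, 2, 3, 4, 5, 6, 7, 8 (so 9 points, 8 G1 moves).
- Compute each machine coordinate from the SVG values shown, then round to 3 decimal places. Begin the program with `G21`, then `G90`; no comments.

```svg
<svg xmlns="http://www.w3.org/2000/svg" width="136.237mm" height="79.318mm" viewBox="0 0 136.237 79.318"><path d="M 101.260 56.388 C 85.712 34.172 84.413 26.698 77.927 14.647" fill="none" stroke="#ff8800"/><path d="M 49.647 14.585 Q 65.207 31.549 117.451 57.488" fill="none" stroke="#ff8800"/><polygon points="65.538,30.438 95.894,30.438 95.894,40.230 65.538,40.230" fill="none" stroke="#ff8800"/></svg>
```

G21
G90
G0 X101.260 Y22.930
M3 S636
G1 X96.059 Y30.608 F2572
G1 X91.967 Y37.130
G1 X88.755 Y42.722
G1 X86.195 Y47.612
G1 X84.060 Y52.026
G1 X82.123 Y56.189
G1 X80.154 Y60.329
G1 X77.927 Y64.671
M5
G0 X49.647 Y64.733
M3 S636
G1 X54.110 Y60.352 F2572
G1 X59.720 Y55.690
G1 X66.476 Y50.748
G1 X74.378 Y45.525
G1 X83.427 Y40.022
G1 X93.622 Y34.239
G1 X104.963 Y28.175
G1 X117.451 Y21.830
M5
G0 X65.538 Y48.880
M3 S636
G1 X95.894 Y48.880 F2572
G1 X95.894 Y39.088
G1 X65.538 Y39.088
G1 X65.538 Y48.880
M5

1 u = 1 mm; y_m = 79.318 − y.

[1] `<path>` cubic bezier, #ff8800→score S636 F2572: (101.260,22.930) → (96.059,30.608) → (91.967,37.130) → (88.755,42.722) → (86.195,47.612) → (84.060,52.026) → (82.123,56.189) → (80.154,60.329) → (77.927,64.671)

[2] `<path>` quadratic bezier, #ff8800→score S636 F2572: (49.647,64.733) → (54.110,60.352) → (59.720,55.690) → (66.476,50.748) → (74.378,45.525) → (83.427,40.022) → (93.622,34.239) → (104.963,28.175) → (117.451,21.830)

[3] `<polygon>` rectangle, #ff8800→score S636 F2572: (65.538,48.880) → (95.894,48.880) → (95.894,39.088) → (65.538,39.088) → (65.538,48.880) (closed)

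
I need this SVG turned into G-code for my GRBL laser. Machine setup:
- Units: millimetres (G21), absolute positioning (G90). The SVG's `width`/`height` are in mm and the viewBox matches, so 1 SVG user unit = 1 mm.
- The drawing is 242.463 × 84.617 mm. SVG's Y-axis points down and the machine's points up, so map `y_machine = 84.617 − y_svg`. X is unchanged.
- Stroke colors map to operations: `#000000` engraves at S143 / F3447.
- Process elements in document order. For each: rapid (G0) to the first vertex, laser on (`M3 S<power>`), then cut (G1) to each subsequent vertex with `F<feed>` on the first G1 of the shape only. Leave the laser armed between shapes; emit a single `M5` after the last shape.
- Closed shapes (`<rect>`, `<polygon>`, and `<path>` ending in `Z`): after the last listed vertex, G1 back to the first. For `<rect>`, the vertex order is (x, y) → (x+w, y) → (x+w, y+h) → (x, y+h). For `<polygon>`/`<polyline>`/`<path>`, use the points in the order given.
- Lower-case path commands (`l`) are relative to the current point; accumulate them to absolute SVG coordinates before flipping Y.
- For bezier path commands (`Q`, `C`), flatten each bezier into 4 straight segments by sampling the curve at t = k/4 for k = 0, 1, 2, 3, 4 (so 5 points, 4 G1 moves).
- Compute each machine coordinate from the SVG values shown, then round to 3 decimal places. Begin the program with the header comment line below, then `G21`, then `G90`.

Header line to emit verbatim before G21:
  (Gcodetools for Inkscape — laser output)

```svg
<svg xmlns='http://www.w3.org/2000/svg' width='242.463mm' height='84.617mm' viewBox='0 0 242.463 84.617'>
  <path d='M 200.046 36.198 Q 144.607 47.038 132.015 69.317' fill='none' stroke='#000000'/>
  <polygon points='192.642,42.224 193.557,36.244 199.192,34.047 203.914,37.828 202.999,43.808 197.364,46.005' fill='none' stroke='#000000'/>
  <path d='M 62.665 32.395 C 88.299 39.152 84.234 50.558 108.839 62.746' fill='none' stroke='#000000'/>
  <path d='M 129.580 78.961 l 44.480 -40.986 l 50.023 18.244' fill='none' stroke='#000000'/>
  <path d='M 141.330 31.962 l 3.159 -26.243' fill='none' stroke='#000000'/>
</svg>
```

1 u = 1 mm; y_m = 84.617 − y.

[1] `<path>` quadratic bezier, #000000→engrave S143 F3447: (200.046,48.419) → (175.004,42.284) → (155.319,34.719) → (140.989,25.725) → (132.015,15.300)

[2] `<polygon>` regular polygon, #000000→engrave S143 F3447: (192.642,42.393) → (193.557,48.373) → (199.192,50.570) → (203.914,46.789) → (202.999,40.809) → (197.364,38.612) → (192.642,42.393) (closed)

[3] `<path>` cubic bezier, #000000→engrave S143 F3447: (62.665,52.222) → (77.234,46.343) → (86.138,39.083) → (94.849,30.805) → (108.839,21.871)

[4] `<path>` open polyline, #000000→engrave S143 F3447: (129.580,5.656) → (174.060,46.642) → (224.083,28.398)

[5] `<path>` line segment, #000000→engrave S143 F3447: (141.330,52.655) → (144.489,78.898)

(Gcodetools for Inkscape — laser output)
G21
G90
G0 X200.046 Y48.419
M3 S143
G1 X175.004 Y42.284 F3447
G1 X155.319 Y34.719
G1 X140.989 Y25.725
G1 X132.015 Y15.300
G0 X192.642 Y42.393
M3 S143
G1 X193.557 Y48.373 F3447
G1 X199.192 Y50.570
G1 X203.914 Y46.789
G1 X202.999 Y40.809
G1 X197.364 Y38.612
G1 X192.642 Y42.393
G0 X62.665 Y52.222
M3 S143
G1 X77.234 Y46.343 F3447
G1 X86.138 Y39.083
G1 X94.849 Y30.805
G1 X108.839 Y21.871
G0 X129.580 Y5.656
M3 S143
G1 X174.060 Y46.642 F3447
G1 X224.083 Y28.398
G0 X141.330 Y52.655
M3 S143
G1 X144.489 Y78.898 F3447
M5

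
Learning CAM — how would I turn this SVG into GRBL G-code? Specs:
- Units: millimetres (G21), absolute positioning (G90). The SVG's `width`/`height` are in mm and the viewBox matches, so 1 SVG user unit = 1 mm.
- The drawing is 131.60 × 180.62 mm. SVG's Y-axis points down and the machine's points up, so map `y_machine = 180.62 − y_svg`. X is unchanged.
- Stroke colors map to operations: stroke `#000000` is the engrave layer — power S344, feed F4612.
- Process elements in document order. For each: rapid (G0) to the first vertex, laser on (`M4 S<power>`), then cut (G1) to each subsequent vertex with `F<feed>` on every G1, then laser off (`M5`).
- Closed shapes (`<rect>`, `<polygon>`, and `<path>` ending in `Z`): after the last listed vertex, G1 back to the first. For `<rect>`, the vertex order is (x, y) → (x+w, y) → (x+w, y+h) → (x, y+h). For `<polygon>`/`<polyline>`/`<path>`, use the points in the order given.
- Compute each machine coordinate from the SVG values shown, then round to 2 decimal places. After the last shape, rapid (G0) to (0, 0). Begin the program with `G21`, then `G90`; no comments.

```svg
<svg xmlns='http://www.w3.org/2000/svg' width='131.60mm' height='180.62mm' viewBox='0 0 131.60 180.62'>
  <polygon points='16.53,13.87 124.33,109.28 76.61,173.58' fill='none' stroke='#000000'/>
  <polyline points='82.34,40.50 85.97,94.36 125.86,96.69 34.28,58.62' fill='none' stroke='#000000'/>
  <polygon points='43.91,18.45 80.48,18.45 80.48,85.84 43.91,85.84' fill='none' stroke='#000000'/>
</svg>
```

viewBox `0 0 131.60 180.62` with mm width/height → 1 unit = 1 mm. Flip: y_m = 180.62 − y_svg.

**Shape 1** — `<polygon>` closed polygon, stroke `#000000` → engrave (S344, F4612). Machine vertices: (16.53,166.75) → (124.33,71.34) → (76.61,7.04) → (16.53,166.75). Closed: final G1 returns to the first vertex.

**Shape 2** — `<polyline>` open polyline, stroke `#000000` → engrave (S344, F4612). Machine vertices: (82.34,140.12) → (85.97,86.26) → (125.86,83.93) → (34.28,122.00). Open path.

**Shape 3** — `<polygon>` rectangle, stroke `#000000` → engrave (S344, F4612). Machine vertices: (43.91,162.17) → (80.48,162.17) → (80.48,94.78) → (43.91,94.78) → (43.91,162.17). Closed: final G1 returns to the first vertex.

G21
G90
G0 X16.53 Y166.75
M4 S344
G1 X124.33 Y71.34 F4612
G1 X76.61 Y7.04 F4612
G1 X16.53 Y166.75 F4612
M5
G0 X82.34 Y140.12
M4 S344
G1 X85.97 Y86.26 F4612
G1 X125.86 Y83.93 F4612
G1 X34.28 Y122.00 F4612
M5
G0 X43.91 Y162.17
M4 S344
G1 X80.48 Y162.17 F4612
G1 X80.48 Y94.78 F4612
G1 X43.91 Y94.78 F4612
G1 X43.91 Y162.17 F4612
M5
G0 X0.00 Y0.00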